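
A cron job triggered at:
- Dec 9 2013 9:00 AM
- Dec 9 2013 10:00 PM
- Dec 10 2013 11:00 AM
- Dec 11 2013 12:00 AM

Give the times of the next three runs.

The interval is a steady 13 hours (13, 13, 13).
Dec 11 2013 12:00 AM + 13 h = Dec 11 2013 1:00 PM.
Dec 11 2013 1:00 PM + 13 h = Dec 12 2013 2:00 AM.
Dec 12 2013 2:00 AM + 13 h = Dec 12 2013 3:00 PM.

Dec 11 2013 1:00 PM, Dec 12 2013 2:00 AM, Dec 12 2013 3:00 PM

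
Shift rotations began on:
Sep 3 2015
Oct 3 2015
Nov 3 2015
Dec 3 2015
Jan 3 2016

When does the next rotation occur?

The day-of-month is always 3 (30, 31, 30, 31 days between events).
So this recurs on the 3rd of each month.
Next: February 2016 → Feb 3 2016.

Feb 3 2016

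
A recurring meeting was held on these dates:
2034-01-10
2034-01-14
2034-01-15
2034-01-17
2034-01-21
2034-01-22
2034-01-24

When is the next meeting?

2034-01-28

Gaps: 4, 1, 2, 4, 1, 2 days — not constant, but cyclic with period 3.
The events fall on every Tuesday, Saturday and Sunday.
The following Saturday is 2034-01-28.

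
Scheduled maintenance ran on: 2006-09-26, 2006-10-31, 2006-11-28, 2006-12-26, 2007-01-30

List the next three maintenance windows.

All Tuesdays; the gaps (35, 28, 28, 35) vary with month length.
This is the last Tuesday of each month.
February 2007 ends with Tuesday 2007-02-27.
March 2007 ends with Tuesday 2007-03-27.
April 2007 ends with Tuesday 2007-04-24.

2007-02-27, 2007-03-27, 2007-04-24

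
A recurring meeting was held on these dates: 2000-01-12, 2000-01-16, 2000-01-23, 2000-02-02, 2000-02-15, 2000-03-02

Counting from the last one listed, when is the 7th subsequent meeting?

Gaps: 4, 7, 10, 13, 16 days — each gap is 3 larger than the previous one.
Next gap: 19 days. 2000-03-02 + 19 days = 2000-03-21.
Next gap: 22 days. 2000-03-21 + 22 days = 2000-04-12.
Next gap: 25 days. 2000-04-12 + 25 days = 2000-05-07.
Next gap: 28 days. 2000-05-07 + 28 days = 2000-06-04.
Next gap: 31 days. 2000-06-04 + 31 days = 2000-07-05.
Next gap: 34 days. 2000-07-05 + 34 days = 2000-08-08.
Next gap: 37 days. 2000-08-08 + 37 days = 2000-09-14.

2000-09-14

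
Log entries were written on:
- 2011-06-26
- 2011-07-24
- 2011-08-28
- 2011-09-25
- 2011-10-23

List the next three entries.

All dates are Sundays, 28, 35, 28, 28 days apart.
Specifically, the 4th Sunday of each month.
November 2011 — 4th Sunday is 2011-11-27.
December 2011 — 4th Sunday is 2011-12-25.
January 2012 — 4th Sunday is 2012-01-22.

2011-11-27, 2011-12-25, 2012-01-22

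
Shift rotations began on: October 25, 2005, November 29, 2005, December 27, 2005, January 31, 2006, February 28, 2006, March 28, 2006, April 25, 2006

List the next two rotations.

Every date is a Tuesday; gaps 35, 28, 35, 28, 28, 28 days.
Each is the last Tuesday of its month (at least one falls on the 29th or later, ruling out '4th Tuesday').
Last Tuesday of May 2006: May 30, 2006.
June 2006 ends with Tuesday June 27, 2006.

May 30, 2006; June 27, 2006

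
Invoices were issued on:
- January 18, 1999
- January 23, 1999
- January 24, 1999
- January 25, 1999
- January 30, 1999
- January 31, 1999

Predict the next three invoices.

Every event lands on a Monday or Saturday or Sunday (gaps cycle 5, 1, 1, 5, 1).
So the schedule is: every Monday, Saturday and Sunday.
The following Monday is February 1, 1999.
Next Saturday: February 6, 1999.
Next Sunday: February 7, 1999.

February 1, 1999; February 6, 1999; February 7, 1999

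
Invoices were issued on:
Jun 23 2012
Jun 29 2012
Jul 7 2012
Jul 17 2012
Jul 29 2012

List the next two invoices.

Aug 12 2012, Aug 28 2012

Gaps: 6, 8, 10, 12 days — each gap is 2 larger than the previous one.
Next gap: 14 days. Jul 29 2012 + 14 days = Aug 12 2012.
Next gap: 16 days. Aug 12 2012 + 16 days = Aug 28 2012.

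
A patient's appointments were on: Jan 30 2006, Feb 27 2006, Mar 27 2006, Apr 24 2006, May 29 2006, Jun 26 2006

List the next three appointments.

Jul 31 2006, Aug 28 2006, Sep 25 2006

Every date is a Monday; gaps 28, 28, 28, 35, 28 days.
Each is the last Monday of its month (at least one falls on the 29th or later, ruling out '4th Monday').
July 2006 ends with Monday Jul 31 2006.
August 2006 ends with Monday Aug 28 2006.
Last Monday of September 2006: Sep 25 2006.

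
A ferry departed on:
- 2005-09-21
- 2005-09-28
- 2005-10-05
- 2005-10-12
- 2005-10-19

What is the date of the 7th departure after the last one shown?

Gaps between consecutive events: 7, 7, 7, 7 days — a constant 7-day interval.
2005-10-19 + 7 days = 2005-10-26.
2005-10-26 + 7 days = 2005-11-02.
2005-11-02 + 7 days = 2005-11-09.
2005-11-09 + 7 days = 2005-11-16.
2005-11-16 + 7 days = 2005-11-23.
2005-11-23 + 7 days = 2005-11-30.
2005-11-30 + 7 days = 2005-12-07.

2005-12-07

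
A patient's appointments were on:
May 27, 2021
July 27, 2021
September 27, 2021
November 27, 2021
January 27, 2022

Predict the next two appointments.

March 27, 2022; May 27, 2022

Each date is the 27th; the gaps (61, 62, 61, 61) track the month lengths.
The rule is the 27th of every 2 months.
Next: March 2022 → March 27, 2022.
May 2022: May 27, 2022.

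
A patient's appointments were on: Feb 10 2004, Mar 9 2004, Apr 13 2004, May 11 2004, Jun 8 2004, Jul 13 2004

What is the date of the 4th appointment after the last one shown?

Gaps: 28, 35, 28, 28, 35 days — a mix of 28 and 35. Every date is a Tuesday.
Each is the 2nd Tuesday of its month.
2nd Tuesday of August 2004: Aug 10 2004.
2nd Tuesday of September 2004: Sep 14 2004.
October 2004 — 2nd Tuesday is Oct 12 2004.
November 2004 — 2nd Tuesday is Nov 9 2004.

Nov 9 2004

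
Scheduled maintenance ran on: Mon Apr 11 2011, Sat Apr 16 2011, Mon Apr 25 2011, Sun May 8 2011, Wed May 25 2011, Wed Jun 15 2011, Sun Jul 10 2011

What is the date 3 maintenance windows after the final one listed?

Intervals are 5, 9, 13, 17, 21, 25 days — an arithmetic progression with common difference 4.
Next gap: 29 days. Sun Jul 10 2011 + 29 days = Mon Aug 8 2011.
Next gap: 33 days. Mon Aug 8 2011 + 33 days = Sat Sep 10 2011.
Next gap: 37 days. Sat Sep 10 2011 + 37 days = Mon Oct 17 2011.

Mon Oct 17 2011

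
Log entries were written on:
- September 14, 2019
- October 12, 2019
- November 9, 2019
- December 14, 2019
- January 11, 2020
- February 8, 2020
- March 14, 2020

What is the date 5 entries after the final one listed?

August 8, 2020

These are Saturdays at 28- or 35-day spacing (28, 28, 35, 28, 28, 35).
The pattern: 2nd Saturday of the month.
2nd Saturday of April 2020: April 11, 2020.
May 2020 — 2nd Saturday is May 9, 2020.
2nd Saturday of June 2020: June 13, 2020.
July 2020 — 2nd Saturday is July 11, 2020.
August 2020 — 2nd Saturday is August 8, 2020.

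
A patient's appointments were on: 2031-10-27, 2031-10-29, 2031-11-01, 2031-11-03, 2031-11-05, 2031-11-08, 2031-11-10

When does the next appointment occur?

Gaps: 2, 3, 2, 2, 3, 2 days — not constant, but cyclic with period 3.
The events fall on every Monday, Wednesday and Saturday.
Next Wednesday: 2031-11-12.

2031-11-12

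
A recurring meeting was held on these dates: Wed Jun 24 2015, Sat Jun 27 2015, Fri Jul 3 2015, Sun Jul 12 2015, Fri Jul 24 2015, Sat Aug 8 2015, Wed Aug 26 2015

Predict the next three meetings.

Wed Sep 16 2015, Sat Oct 10 2015, Fri Nov 6 2015

Intervals are 3, 6, 9, 12, 15, 18 days — an arithmetic progression with common difference 3.
Next gap: 21 days. Wed Aug 26 2015 + 21 days = Wed Sep 16 2015.
Next gap: 24 days. Wed Sep 16 2015 + 24 days = Sat Oct 10 2015.
Next gap: 27 days. Sat Oct 10 2015 + 27 days = Fri Nov 6 2015.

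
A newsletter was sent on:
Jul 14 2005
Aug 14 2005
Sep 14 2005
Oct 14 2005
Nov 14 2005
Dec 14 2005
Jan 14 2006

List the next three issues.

Feb 14 2006, Mar 14 2006, Apr 14 2006

Each date is the 14th; the gaps (31, 31, 30, 31, 30, 31) track the month lengths.
The rule is the 14th of each month.
Next: February 2006 → Feb 14 2006.
March 2006: Mar 14 2006.
Next: April 2006 → Apr 14 2006.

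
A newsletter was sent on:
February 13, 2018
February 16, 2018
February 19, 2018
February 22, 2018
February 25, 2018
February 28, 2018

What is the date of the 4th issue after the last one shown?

March 12, 2018

Gaps between consecutive events: 3, 3, 3, 3, 3 days — a constant 3-day interval.
February 28, 2018 + 3 days = March 3, 2018.
March 3, 2018 + 3 days = March 6, 2018.
March 6, 2018 + 3 days = March 9, 2018.
March 9, 2018 + 3 days = March 12, 2018.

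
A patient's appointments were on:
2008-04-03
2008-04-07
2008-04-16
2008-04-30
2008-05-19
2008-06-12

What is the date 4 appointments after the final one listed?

2008-11-05

The spacing grows by 5 each time: 4, 9, 14, 19, 24 days.
Next gap: 29 days. 2008-06-12 + 29 days = 2008-07-11.
Next gap: 34 days. 2008-07-11 + 34 days = 2008-08-14.
Next gap: 39 days. 2008-08-14 + 39 days = 2008-09-22.
Next gap: 44 days. 2008-09-22 + 44 days = 2008-11-05.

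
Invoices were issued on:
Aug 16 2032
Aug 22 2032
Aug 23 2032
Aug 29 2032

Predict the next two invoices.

Aug 30 2032, Sep 5 2032

The gap pattern 6, 1, 6 repeats every 2 events.
These are the Mondays and Sundays of each week.
The following Monday is Aug 30 2032.
The following Sunday is Sep 5 2032.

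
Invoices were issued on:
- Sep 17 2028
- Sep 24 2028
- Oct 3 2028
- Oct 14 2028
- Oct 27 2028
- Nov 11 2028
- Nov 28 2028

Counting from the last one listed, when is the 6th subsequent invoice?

Apr 21 2029

The spacing grows by 2 each time: 7, 9, 11, 13, 15, 17 days.
Next gap: 19 days. Nov 28 2028 + 19 days = Dec 17 2028.
Next gap: 21 days. Dec 17 2028 + 21 days = Jan 7 2029.
Next gap: 23 days. Jan 7 2029 + 23 days = Jan 30 2029.
Next gap: 25 days. Jan 30 2029 + 25 days = Feb 24 2029.
Next gap: 27 days. Feb 24 2029 + 27 days = Mar 23 2029.
Next gap: 29 days. Mar 23 2029 + 29 days = Apr 21 2029.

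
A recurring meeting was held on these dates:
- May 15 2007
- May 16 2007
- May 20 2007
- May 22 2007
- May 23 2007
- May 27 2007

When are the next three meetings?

May 29 2007, May 30 2007, Jun 3 2007

The gap pattern 1, 4, 2, 1, 4 repeats every 3 events.
These are the Tuesdays, Wednesdays and Sundays of each week.
The following Tuesday is May 29 2007.
The following Wednesday is May 30 2007.
The following Sunday is Jun 3 2007.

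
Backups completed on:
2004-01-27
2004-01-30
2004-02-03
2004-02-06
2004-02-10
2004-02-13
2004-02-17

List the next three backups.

2004-02-20, 2004-02-24, 2004-02-27

Every event lands on a Tuesday or Friday (gaps cycle 3, 4, 3, 4, 3, 4).
So the schedule is: every Tuesday and Friday.
Next Friday: 2004-02-20.
The following Tuesday is 2004-02-24.
The following Friday is 2004-02-27.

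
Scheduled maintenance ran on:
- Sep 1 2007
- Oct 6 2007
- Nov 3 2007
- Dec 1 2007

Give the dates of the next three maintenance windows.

These are Saturdays at 28- or 35-day spacing (35, 28, 28).
The pattern: 1st Saturday of the month.
January 2008 — 1st Saturday is Jan 5 2008.
1st Saturday of February 2008: Feb 2 2008.
March 2008 — 1st Saturday is Mar 1 2008.

Jan 5 2008, Feb 2 2008, Mar 1 2008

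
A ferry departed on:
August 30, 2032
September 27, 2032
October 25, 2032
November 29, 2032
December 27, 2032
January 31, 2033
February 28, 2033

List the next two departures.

March 28, 2033; April 25, 2033

Every date is a Monday; gaps 28, 28, 35, 28, 35, 28 days.
Each is the last Monday of its month (at least one falls on the 29th or later, ruling out '4th Monday').
Last Monday of March 2033: March 28, 2033.
Last Monday of April 2033: April 25, 2033.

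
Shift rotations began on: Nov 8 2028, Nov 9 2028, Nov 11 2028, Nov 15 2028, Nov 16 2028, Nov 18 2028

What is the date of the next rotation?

Nov 22 2028

Gaps: 1, 2, 4, 1, 2 days — not constant, but cyclic with period 3.
The events fall on every Wednesday, Thursday and Saturday.
Next Wednesday: Nov 22 2028.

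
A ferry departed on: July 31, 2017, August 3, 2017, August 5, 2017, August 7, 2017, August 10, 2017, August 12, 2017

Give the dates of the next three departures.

Gaps: 3, 2, 2, 3, 2 days — not constant, but cyclic with period 3.
The events fall on every Monday, Thursday and Saturday.
Next Monday: August 14, 2017.
Next Thursday: August 17, 2017.
Next Saturday: August 19, 2017.

August 14, 2017; August 17, 2017; August 19, 2017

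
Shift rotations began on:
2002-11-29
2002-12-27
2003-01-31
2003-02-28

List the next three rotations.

Every date is a Friday; gaps 28, 35, 28 days.
Each is the last Friday of its month (at least one falls on the 29th or later, ruling out '4th Friday').
Last Friday of March 2003: 2003-03-28.
April 2003 ends with Friday 2003-04-25.
Last Friday of May 2003: 2003-05-30.

2003-03-28, 2003-04-25, 2003-05-30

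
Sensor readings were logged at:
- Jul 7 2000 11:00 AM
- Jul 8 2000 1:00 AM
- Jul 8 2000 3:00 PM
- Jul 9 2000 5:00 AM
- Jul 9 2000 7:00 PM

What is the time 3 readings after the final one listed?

Jul 11 2000 1:00 PM

Gaps: 14, 14, 14, 14 hours — each event is 14 hours after the previous one.
Jul 9 2000 7:00 PM + 14 h = Jul 10 2000 9:00 AM.
Jul 10 2000 9:00 AM + 14 h = Jul 10 2000 11:00 PM.
Jul 10 2000 11:00 PM + 14 h = Jul 11 2000 1:00 PM.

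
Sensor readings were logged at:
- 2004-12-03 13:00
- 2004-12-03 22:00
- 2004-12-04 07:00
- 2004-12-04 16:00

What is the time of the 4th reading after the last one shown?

2004-12-06 04:00

Spacing: 9, 9, 9 h — constant 9 h.
2004-12-04 16:00 + 9 h = 2004-12-05 01:00.
2004-12-05 01:00 + 9 h = 2004-12-05 10:00.
2004-12-05 10:00 + 9 h = 2004-12-05 19:00.
2004-12-05 19:00 + 9 h = 2004-12-06 04:00.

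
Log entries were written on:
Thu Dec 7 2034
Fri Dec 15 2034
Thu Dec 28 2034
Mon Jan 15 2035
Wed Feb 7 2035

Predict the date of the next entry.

Wed Mar 7 2035

Gaps: 8, 13, 18, 23 days — each gap is 5 larger than the previous one.
Next gap: 28 days. Wed Feb 7 2035 + 28 days = Wed Mar 7 2035.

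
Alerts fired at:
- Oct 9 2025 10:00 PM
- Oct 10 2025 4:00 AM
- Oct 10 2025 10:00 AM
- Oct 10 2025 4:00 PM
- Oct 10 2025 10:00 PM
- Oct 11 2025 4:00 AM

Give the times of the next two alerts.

Oct 11 2025 10:00 AM, Oct 11 2025 4:00 PM

Spacing: 6, 6, 6, 6, 6 h — constant 6 h.
Oct 11 2025 4:00 AM + 6 h = Oct 11 2025 10:00 AM.
Oct 11 2025 10:00 AM + 6 h = Oct 11 2025 4:00 PM.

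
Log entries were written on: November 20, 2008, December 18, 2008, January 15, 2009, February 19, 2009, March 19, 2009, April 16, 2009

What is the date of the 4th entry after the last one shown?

August 20, 2009

These are Thursdays at 28- or 35-day spacing (28, 28, 35, 28, 28).
The pattern: 3rd Thursday of the month.
3rd Thursday of May 2009: May 21, 2009.
3rd Thursday of June 2009: June 18, 2009.
3rd Thursday of July 2009: July 16, 2009.
3rd Thursday of August 2009: August 20, 2009.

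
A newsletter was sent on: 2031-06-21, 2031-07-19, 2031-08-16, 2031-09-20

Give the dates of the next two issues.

These are Saturdays at 28- or 35-day spacing (28, 28, 35).
The pattern: 3rd Saturday of the month.
3rd Saturday of October 2031: 2031-10-18.
3rd Saturday of November 2031: 2031-11-15.

2031-10-18, 2031-11-15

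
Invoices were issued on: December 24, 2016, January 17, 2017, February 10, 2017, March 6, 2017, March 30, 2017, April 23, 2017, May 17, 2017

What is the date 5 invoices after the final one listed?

The spacing is 24, 24, 24, 24, 24, 24 days — always 24 days.
May 17, 2017 + 24 days = June 10, 2017.
June 10, 2017 + 24 days = July 4, 2017.
July 4, 2017 + 24 days = July 28, 2017.
July 28, 2017 + 24 days = August 21, 2017.
August 21, 2017 + 24 days = September 14, 2017.

September 14, 2017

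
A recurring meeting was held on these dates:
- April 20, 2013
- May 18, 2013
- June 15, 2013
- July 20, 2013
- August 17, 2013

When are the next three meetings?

All dates are Saturdays, 28, 28, 35, 28 days apart.
Specifically, the 3rd Saturday of each month.
3rd Saturday of September 2013: September 21, 2013.
3rd Saturday of October 2013: October 19, 2013.
November 2013 — 3rd Saturday is November 16, 2013.

September 21, 2013; October 19, 2013; November 16, 2013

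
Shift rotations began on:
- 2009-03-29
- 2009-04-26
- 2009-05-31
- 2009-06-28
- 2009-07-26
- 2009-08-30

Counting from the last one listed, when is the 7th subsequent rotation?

Every date is a Sunday; gaps 28, 35, 28, 28, 35 days.
Each is the last Sunday of its month (at least one falls on the 29th or later, ruling out '4th Sunday').
September 2009 ends with Sunday 2009-09-27.
October 2009 ends with Sunday 2009-10-25.
Last Sunday of November 2009: 2009-11-29.
December 2009 ends with Sunday 2009-12-27.
January 2010 ends with Sunday 2010-01-31.
February 2010 ends with Sunday 2010-02-28.
Last Sunday of March 2010: 2010-03-28.

2010-03-28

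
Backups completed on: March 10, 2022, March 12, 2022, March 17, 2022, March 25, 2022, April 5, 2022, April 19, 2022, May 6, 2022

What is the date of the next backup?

May 26, 2022

The spacing grows by 3 each time: 2, 5, 8, 11, 14, 17 days.
Next gap: 20 days. May 6, 2022 + 20 days = May 26, 2022.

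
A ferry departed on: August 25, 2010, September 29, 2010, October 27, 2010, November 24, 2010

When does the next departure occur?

These are Wednesdays with 35, 28, 28-day gaps.
Each is the final Wednesday of its month — September 29, 2010 is past the 28th, so '4th Wednesday' doesn't fit.
Last Wednesday of December 2010: December 29, 2010.

December 29, 2010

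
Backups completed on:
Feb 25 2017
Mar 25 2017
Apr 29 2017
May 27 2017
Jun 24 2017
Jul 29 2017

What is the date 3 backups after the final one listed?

All Saturdays; the gaps (28, 35, 28, 28, 35) vary with month length.
This is the last Saturday of each month.
Last Saturday of August 2017: Aug 26 2017.
Last Saturday of September 2017: Sep 30 2017.
October 2017 ends with Saturday Oct 28 2017.

Oct 28 2017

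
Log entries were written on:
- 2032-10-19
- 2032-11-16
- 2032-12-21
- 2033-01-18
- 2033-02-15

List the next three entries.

Gaps: 28, 35, 28, 28 days — a mix of 28 and 35. Every date is a Tuesday.
Each is the 3rd Tuesday of its month.
3rd Tuesday of March 2033: 2033-03-15.
3rd Tuesday of April 2033: 2033-04-19.
May 2033 — 3rd Tuesday is 2033-05-17.

2033-03-15, 2033-04-19, 2033-05-17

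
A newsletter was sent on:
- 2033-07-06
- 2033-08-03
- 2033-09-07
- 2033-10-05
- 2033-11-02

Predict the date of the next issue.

All dates are Wednesdays, 28, 35, 28, 28 days apart.
Specifically, the 1st Wednesday of each month.
December 2033 — 1st Wednesday is 2033-12-07.

2033-12-07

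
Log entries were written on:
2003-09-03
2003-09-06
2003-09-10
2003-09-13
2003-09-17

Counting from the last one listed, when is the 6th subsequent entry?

Gaps: 3, 4, 3, 4 days — not constant, but cyclic with period 2.
The events fall on every Wednesday and Saturday.
Next Saturday: 2003-09-20.
The following Wednesday is 2003-09-24.
Next Saturday: 2003-09-27.
The following Wednesday is 2003-10-01.
The following Saturday is 2003-10-04.
The following Wednesday is 2003-10-08.

2003-10-08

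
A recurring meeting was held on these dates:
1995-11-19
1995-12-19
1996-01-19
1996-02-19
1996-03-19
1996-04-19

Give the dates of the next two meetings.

1996-05-19, 1996-06-19

The day-of-month is always 19 (30, 31, 31, 29, 31 days between events).
So this recurs on the 19th of each month.
May 1996: 1996-05-19.
Next: June 1996 → 1996-06-19.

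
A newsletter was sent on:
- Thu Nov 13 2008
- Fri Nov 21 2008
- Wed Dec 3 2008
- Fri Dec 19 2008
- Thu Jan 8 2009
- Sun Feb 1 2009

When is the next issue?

Gaps: 8, 12, 16, 20, 24 days — each gap is 4 larger than the previous one.
Next gap: 28 days. Sun Feb 1 2009 + 28 days = Sun Mar 1 2009.

Sun Mar 1 2009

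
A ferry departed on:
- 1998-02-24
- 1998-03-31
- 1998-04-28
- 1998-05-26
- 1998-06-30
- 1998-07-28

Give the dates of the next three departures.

1998-08-25, 1998-09-29, 1998-10-27

Every date is a Tuesday; gaps 35, 28, 28, 35, 28 days.
Each is the last Tuesday of its month (at least one falls on the 29th or later, ruling out '4th Tuesday').
Last Tuesday of August 1998: 1998-08-25.
Last Tuesday of September 1998: 1998-09-29.
October 1998 ends with Tuesday 1998-10-27.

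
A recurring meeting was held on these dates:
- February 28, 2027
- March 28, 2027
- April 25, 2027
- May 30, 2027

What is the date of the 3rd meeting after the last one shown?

August 29, 2027

Every date is a Sunday; gaps 28, 28, 35 days.
Each is the last Sunday of its month (at least one falls on the 29th or later, ruling out '4th Sunday').
June 2027 ends with Sunday June 27, 2027.
Last Sunday of July 2027: July 25, 2027.
August 2027 ends with Sunday August 29, 2027.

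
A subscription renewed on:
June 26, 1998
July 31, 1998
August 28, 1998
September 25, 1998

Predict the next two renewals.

All Fridays; the gaps (35, 28, 28) vary with month length.
This is the last Friday of each month.
Last Friday of October 1998: October 30, 1998.
November 1998 ends with Friday November 27, 1998.

October 30, 1998; November 27, 1998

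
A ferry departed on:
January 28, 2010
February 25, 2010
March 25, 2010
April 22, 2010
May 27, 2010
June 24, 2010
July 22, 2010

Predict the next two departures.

These are Thursdays at 28- or 35-day spacing (28, 28, 28, 35, 28, 28).
The pattern: 4th Thursday of the month.
4th Thursday of August 2010: August 26, 2010.
4th Thursday of September 2010: September 23, 2010.

August 26, 2010; September 23, 2010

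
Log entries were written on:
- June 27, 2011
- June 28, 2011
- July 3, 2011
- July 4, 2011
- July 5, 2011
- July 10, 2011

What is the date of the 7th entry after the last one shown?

July 25, 2011

The gap pattern 1, 5, 1, 1, 5 repeats every 3 events.
These are the Mondays, Tuesdays and Sundays of each week.
The following Monday is July 11, 2011.
The following Tuesday is July 12, 2011.
Next Sunday: July 17, 2011.
The following Monday is July 18, 2011.
Next Tuesday: July 19, 2011.
Next Sunday: July 24, 2011.
Next Monday: July 25, 2011.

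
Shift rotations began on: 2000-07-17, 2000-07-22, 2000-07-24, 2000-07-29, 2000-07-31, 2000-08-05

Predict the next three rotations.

The gap pattern 5, 2, 5, 2, 5 repeats every 2 events.
These are the Mondays and Saturdays of each week.
The following Monday is 2000-08-07.
Next Saturday: 2000-08-12.
Next Monday: 2000-08-14.

2000-08-07, 2000-08-12, 2000-08-14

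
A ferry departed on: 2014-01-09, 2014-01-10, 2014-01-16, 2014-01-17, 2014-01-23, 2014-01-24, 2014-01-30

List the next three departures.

2014-01-31, 2014-02-06, 2014-02-07

Gaps: 1, 6, 1, 6, 1, 6 days — not constant, but cyclic with period 2.
The events fall on every Thursday and Friday.
The following Friday is 2014-01-31.
Next Thursday: 2014-02-06.
The following Friday is 2014-02-07.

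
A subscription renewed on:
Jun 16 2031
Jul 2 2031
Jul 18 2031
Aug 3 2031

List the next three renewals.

Aug 19 2031, Sep 4 2031, Sep 20 2031

The spacing is 16, 16, 16 days — always 16 days.
Aug 3 2031 + 16 days = Aug 19 2031.
Aug 19 2031 + 16 days = Sep 4 2031.
Sep 4 2031 + 16 days = Sep 20 2031.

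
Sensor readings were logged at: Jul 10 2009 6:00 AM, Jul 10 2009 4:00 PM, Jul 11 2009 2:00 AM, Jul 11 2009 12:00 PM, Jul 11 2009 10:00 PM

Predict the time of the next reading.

Jul 12 2009 8:00 AM

The interval is a steady 10 hours (10, 10, 10, 10).
Jul 11 2009 10:00 PM + 10 h = Jul 12 2009 8:00 AM.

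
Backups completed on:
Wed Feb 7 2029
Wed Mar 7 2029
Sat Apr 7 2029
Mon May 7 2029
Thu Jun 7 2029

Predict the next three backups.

Sat Jul 7 2029, Tue Aug 7 2029, Fri Sep 7 2029

The day-of-month is always 7 (28, 31, 30, 31 days between events).
So this recurs on the 7th of each month.
Next: July 2029 → Sat Jul 7 2029.
August 2029: Tue Aug 7 2029.
Next: September 2029 → Fri Sep 7 2029.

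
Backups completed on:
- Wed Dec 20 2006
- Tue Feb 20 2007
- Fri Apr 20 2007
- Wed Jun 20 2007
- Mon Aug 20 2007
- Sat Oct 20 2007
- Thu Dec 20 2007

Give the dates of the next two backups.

Gaps: 62, 59, 61, 61, 61, 61 days — not constant. Every event is on the 20th of the month.
Pattern: the 20th of every 2 months.
Next: February 2008 → Wed Feb 20 2008.
April 2008: Sun Apr 20 2008.

Wed Feb 20 2008, Sun Apr 20 2008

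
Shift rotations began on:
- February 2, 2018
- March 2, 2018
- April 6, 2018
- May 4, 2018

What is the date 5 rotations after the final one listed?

These are Fridays at 28- or 35-day spacing (28, 35, 28).
The pattern: 1st Friday of the month.
1st Friday of June 2018: June 1, 2018.
July 2018 — 1st Friday is July 6, 2018.
1st Friday of August 2018: August 3, 2018.
September 2018 — 1st Friday is September 7, 2018.
October 2018 — 1st Friday is October 5, 2018.

October 5, 2018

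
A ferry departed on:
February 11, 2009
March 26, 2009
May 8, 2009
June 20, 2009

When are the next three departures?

August 2, 2009; September 14, 2009; October 27, 2009

Gaps between consecutive events: 43, 43, 43 days — a constant 43-day interval.
June 20, 2009 + 43 days = August 2, 2009.
August 2, 2009 + 43 days = September 14, 2009.
September 14, 2009 + 43 days = October 27, 2009.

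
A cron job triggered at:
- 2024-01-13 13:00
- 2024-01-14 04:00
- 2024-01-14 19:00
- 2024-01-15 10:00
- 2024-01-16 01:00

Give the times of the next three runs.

The interval is a steady 15 hours (15, 15, 15, 15).
2024-01-16 01:00 + 15 h = 2024-01-16 16:00.
2024-01-16 16:00 + 15 h = 2024-01-17 07:00.
2024-01-17 07:00 + 15 h = 2024-01-17 22:00.

2024-01-16 16:00, 2024-01-17 07:00, 2024-01-17 22:00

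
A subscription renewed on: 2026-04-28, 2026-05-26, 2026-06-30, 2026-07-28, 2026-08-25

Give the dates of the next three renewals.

2026-09-29, 2026-10-27, 2026-11-24

Every date is a Tuesday; gaps 28, 35, 28, 28 days.
Each is the last Tuesday of its month (at least one falls on the 29th or later, ruling out '4th Tuesday').
Last Tuesday of September 2026: 2026-09-29.
Last Tuesday of October 2026: 2026-10-27.
November 2026 ends with Tuesday 2026-11-24.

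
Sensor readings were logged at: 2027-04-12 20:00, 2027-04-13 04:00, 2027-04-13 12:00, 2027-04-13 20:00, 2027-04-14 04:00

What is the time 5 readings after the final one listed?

Gaps: 8, 8, 8, 8 hours — each event is 8 hours after the previous one.
2027-04-14 04:00 + 8 h = 2027-04-14 12:00.
2027-04-14 12:00 + 8 h = 2027-04-14 20:00.
2027-04-14 20:00 + 8 h = 2027-04-15 04:00.
2027-04-15 04:00 + 8 h = 2027-04-15 12:00.
2027-04-15 12:00 + 8 h = 2027-04-15 20:00.

2027-04-15 20:00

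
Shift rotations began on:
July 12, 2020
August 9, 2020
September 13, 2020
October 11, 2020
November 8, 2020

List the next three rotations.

Gaps: 28, 35, 28, 28 days — a mix of 28 and 35. Every date is a Sunday.
Each is the 2nd Sunday of its month.
December 2020 — 2nd Sunday is December 13, 2020.
January 2021 — 2nd Sunday is January 10, 2021.
2nd Sunday of February 2021: February 14, 2021.

December 13, 2020; January 10, 2021; February 14, 2021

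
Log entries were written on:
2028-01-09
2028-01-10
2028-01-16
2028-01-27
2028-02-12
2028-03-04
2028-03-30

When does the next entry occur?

2028-04-30

Intervals are 1, 6, 11, 16, 21, 26 days — an arithmetic progression with common difference 5.
Next gap: 31 days. 2028-03-30 + 31 days = 2028-04-30.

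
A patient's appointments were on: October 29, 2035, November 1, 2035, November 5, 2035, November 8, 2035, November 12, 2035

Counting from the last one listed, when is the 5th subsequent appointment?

November 29, 2035

Every event lands on a Monday or Thursday (gaps cycle 3, 4, 3, 4).
So the schedule is: every Monday and Thursday.
The following Thursday is November 15, 2035.
The following Monday is November 19, 2035.
Next Thursday: November 22, 2035.
Next Monday: November 26, 2035.
Next Thursday: November 29, 2035.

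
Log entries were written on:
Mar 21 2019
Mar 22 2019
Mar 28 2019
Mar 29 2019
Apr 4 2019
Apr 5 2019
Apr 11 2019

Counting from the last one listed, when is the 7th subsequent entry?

May 3 2019

Every event lands on a Thursday or Friday (gaps cycle 1, 6, 1, 6, 1, 6).
So the schedule is: every Thursday and Friday.
Next Friday: Apr 12 2019.
Next Thursday: Apr 18 2019.
The following Friday is Apr 19 2019.
The following Thursday is Apr 25 2019.
The following Friday is Apr 26 2019.
Next Thursday: May 2 2019.
Next Friday: May 3 2019.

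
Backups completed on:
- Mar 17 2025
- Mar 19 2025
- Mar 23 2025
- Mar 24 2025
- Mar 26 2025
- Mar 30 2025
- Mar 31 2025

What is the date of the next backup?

The gap pattern 2, 4, 1, 2, 4, 1 repeats every 3 events.
These are the Mondays, Wednesdays and Sundays of each week.
The following Wednesday is Apr 2 2025.

Apr 2 2025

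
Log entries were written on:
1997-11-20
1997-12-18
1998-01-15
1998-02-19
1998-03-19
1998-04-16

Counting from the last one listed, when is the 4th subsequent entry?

All dates are Thursdays, 28, 28, 35, 28, 28 days apart.
Specifically, the 3rd Thursday of each month.
May 1998 — 3rd Thursday is 1998-05-21.
3rd Thursday of June 1998: 1998-06-18.
July 1998 — 3rd Thursday is 1998-07-16.
3rd Thursday of August 1998: 1998-08-20.

1998-08-20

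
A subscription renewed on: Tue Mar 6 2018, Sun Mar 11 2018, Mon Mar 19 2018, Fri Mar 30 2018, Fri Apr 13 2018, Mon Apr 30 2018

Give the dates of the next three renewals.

Intervals are 5, 8, 11, 14, 17 days — an arithmetic progression with common difference 3.
Next gap: 20 days. Mon Apr 30 2018 + 20 days = Sun May 20 2018.
Next gap: 23 days. Sun May 20 2018 + 23 days = Tue Jun 12 2018.
Next gap: 26 days. Tue Jun 12 2018 + 26 days = Sun Jul 8 2018.

Sun May 20 2018, Tue Jun 12 2018, Sun Jul 8 2018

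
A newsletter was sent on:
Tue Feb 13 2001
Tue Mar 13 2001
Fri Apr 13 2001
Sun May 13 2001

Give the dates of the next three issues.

Wed Jun 13 2001, Fri Jul 13 2001, Mon Aug 13 2001

The day-of-month is always 13 (28, 31, 30 days between events).
So this recurs on the 13th of each month.
June 2001: Wed Jun 13 2001.
July 2001: Fri Jul 13 2001.
August 2001: Mon Aug 13 2001.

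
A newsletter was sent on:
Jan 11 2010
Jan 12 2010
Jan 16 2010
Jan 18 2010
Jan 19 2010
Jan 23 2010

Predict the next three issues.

Every event lands on a Monday or Tuesday or Saturday (gaps cycle 1, 4, 2, 1, 4).
So the schedule is: every Monday, Tuesday and Saturday.
The following Monday is Jan 25 2010.
Next Tuesday: Jan 26 2010.
Next Saturday: Jan 30 2010.

Jan 25 2010, Jan 26 2010, Jan 30 2010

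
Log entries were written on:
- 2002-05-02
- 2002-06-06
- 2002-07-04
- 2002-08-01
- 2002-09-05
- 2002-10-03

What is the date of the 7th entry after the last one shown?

2003-05-01

These are Thursdays at 28- or 35-day spacing (35, 28, 28, 35, 28).
The pattern: 1st Thursday of the month.
1st Thursday of November 2002: 2002-11-07.
1st Thursday of December 2002: 2002-12-05.
1st Thursday of January 2003: 2003-01-02.
February 2003 — 1st Thursday is 2003-02-06.
March 2003 — 1st Thursday is 2003-03-06.
1st Thursday of April 2003: 2003-04-03.
1st Thursday of May 2003: 2003-05-01.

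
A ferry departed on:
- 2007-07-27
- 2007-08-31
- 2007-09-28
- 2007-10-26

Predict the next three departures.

These are Fridays with 35, 28, 28-day gaps.
Each is the final Friday of its month — 2007-08-31 is past the 28th, so '4th Friday' doesn't fit.
Last Friday of November 2007: 2007-11-30.
December 2007 ends with Friday 2007-12-28.
January 2008 ends with Friday 2008-01-25.

2007-11-30, 2007-12-28, 2008-01-25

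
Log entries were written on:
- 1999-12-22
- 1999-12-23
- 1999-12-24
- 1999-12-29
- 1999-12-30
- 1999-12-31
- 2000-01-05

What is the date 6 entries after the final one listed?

2000-01-19

Gaps: 1, 1, 5, 1, 1, 5 days — not constant, but cyclic with period 3.
The events fall on every Wednesday, Thursday and Friday.
The following Thursday is 2000-01-06.
Next Friday: 2000-01-07.
Next Wednesday: 2000-01-12.
Next Thursday: 2000-01-13.
Next Friday: 2000-01-14.
Next Wednesday: 2000-01-19.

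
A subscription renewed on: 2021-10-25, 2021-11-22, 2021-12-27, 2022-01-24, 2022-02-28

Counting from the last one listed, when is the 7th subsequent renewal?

These are Mondays at 28- or 35-day spacing (28, 35, 28, 35).
The pattern: 4th Monday of the month.
4th Monday of March 2022: 2022-03-28.
April 2022 — 4th Monday is 2022-04-25.
May 2022 — 4th Monday is 2022-05-23.
4th Monday of June 2022: 2022-06-27.
4th Monday of July 2022: 2022-07-25.
4th Monday of August 2022: 2022-08-22.
4th Monday of September 2022: 2022-09-26.

2022-09-26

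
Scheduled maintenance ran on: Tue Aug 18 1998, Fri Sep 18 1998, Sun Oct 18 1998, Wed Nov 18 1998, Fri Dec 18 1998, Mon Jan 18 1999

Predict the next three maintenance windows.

The day-of-month is always 18 (31, 30, 31, 30, 31 days between events).
So this recurs on the 18th of each month.
February 1999: Thu Feb 18 1999.
March 1999: Thu Mar 18 1999.
Next: April 1999 → Sun Apr 18 1999.

Thu Feb 18 1999, Thu Mar 18 1999, Sun Apr 18 1999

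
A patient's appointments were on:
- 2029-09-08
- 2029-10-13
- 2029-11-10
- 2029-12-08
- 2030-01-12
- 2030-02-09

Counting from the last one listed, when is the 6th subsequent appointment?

2030-08-10

These are Saturdays at 28- or 35-day spacing (35, 28, 28, 35, 28).
The pattern: 2nd Saturday of the month.
2nd Saturday of March 2030: 2030-03-09.
April 2030 — 2nd Saturday is 2030-04-13.
2nd Saturday of May 2030: 2030-05-11.
June 2030 — 2nd Saturday is 2030-06-08.
July 2030 — 2nd Saturday is 2030-07-13.
2nd Saturday of August 2030: 2030-08-10.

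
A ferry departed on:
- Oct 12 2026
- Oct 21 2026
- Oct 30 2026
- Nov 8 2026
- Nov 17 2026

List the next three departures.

Gaps between consecutive events: 9, 9, 9, 9 days — a constant 9-day interval.
Nov 17 2026 + 9 days = Nov 26 2026.
Nov 26 2026 + 9 days = Dec 5 2026.
Dec 5 2026 + 9 days = Dec 14 2026.

Nov 26 2026, Dec 5 2026, Dec 14 2026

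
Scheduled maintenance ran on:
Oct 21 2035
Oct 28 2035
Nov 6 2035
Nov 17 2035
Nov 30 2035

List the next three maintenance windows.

Dec 15 2035, Jan 1 2036, Jan 20 2036

Intervals are 7, 9, 11, 13 days — an arithmetic progression with common difference 2.
Next gap: 15 days. Nov 30 2035 + 15 days = Dec 15 2035.
Next gap: 17 days. Dec 15 2035 + 17 days = Jan 1 2036.
Next gap: 19 days. Jan 1 2036 + 19 days = Jan 20 2036.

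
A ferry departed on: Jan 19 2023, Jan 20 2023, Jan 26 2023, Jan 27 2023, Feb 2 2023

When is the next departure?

Feb 3 2023

The gap pattern 1, 6, 1, 6 repeats every 2 events.
These are the Thursdays and Fridays of each week.
The following Friday is Feb 3 2023.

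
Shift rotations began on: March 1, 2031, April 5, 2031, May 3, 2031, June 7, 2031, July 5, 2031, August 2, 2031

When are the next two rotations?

September 6, 2031; October 4, 2031

Gaps: 35, 28, 35, 28, 28 days — a mix of 28 and 35. Every date is a Saturday.
Each is the 1st Saturday of its month.
1st Saturday of September 2031: September 6, 2031.
October 2031 — 1st Saturday is October 4, 2031.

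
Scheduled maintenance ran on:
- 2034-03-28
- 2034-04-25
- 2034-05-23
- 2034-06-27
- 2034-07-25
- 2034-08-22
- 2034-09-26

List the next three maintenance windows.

Gaps: 28, 28, 35, 28, 28, 35 days — a mix of 28 and 35. Every date is a Tuesday.
Each is the 4th Tuesday of its month.
4th Tuesday of October 2034: 2034-10-24.
4th Tuesday of November 2034: 2034-11-28.
4th Tuesday of December 2034: 2034-12-26.

2034-10-24, 2034-11-28, 2034-12-26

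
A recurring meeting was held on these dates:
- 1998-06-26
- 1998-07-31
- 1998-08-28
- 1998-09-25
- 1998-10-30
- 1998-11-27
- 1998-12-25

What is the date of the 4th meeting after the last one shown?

All Fridays; the gaps (35, 28, 28, 35, 28, 28) vary with month length.
This is the last Friday of each month.
January 1999 ends with Friday 1999-01-29.
Last Friday of February 1999: 1999-02-26.
Last Friday of March 1999: 1999-03-26.
April 1999 ends with Friday 1999-04-30.

1999-04-30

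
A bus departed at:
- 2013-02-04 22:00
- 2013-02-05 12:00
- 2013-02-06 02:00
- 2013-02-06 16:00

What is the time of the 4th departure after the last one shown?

2013-02-09 00:00

Spacing: 14, 14, 14 h — constant 14 h.
2013-02-06 16:00 + 14 h = 2013-02-07 06:00.
2013-02-07 06:00 + 14 h = 2013-02-07 20:00.
2013-02-07 20:00 + 14 h = 2013-02-08 10:00.
2013-02-08 10:00 + 14 h = 2013-02-09 00:00.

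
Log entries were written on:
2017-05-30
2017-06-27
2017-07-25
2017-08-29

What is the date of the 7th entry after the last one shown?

These are Tuesdays with 28, 28, 35-day gaps.
Each is the final Tuesday of its month — 2017-05-30 is past the 28th, so '4th Tuesday' doesn't fit.
Last Tuesday of September 2017: 2017-09-26.
October 2017 ends with Tuesday 2017-10-31.
November 2017 ends with Tuesday 2017-11-28.
December 2017 ends with Tuesday 2017-12-26.
January 2018 ends with Tuesday 2018-01-30.
February 2018 ends with Tuesday 2018-02-27.
Last Tuesday of March 2018: 2018-03-27.

2018-03-27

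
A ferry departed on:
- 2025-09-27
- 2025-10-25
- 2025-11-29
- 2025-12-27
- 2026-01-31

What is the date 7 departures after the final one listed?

2026-08-29

All Saturdays; the gaps (28, 35, 28, 35) vary with month length.
This is the last Saturday of each month.
February 2026 ends with Saturday 2026-02-28.
March 2026 ends with Saturday 2026-03-28.
Last Saturday of April 2026: 2026-04-25.
May 2026 ends with Saturday 2026-05-30.
Last Saturday of June 2026: 2026-06-27.
July 2026 ends with Saturday 2026-07-25.
August 2026 ends with Saturday 2026-08-29.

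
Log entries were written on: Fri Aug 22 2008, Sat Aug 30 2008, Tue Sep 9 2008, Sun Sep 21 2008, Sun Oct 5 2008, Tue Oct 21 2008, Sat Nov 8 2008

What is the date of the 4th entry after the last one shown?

The spacing grows by 2 each time: 8, 10, 12, 14, 16, 18 days.
Next gap: 20 days. Sat Nov 8 2008 + 20 days = Fri Nov 28 2008.
Next gap: 22 days. Fri Nov 28 2008 + 22 days = Sat Dec 20 2008.
Next gap: 24 days. Sat Dec 20 2008 + 24 days = Tue Jan 13 2009.
Next gap: 26 days. Tue Jan 13 2009 + 26 days = Sun Feb 8 2009.

Sun Feb 8 2009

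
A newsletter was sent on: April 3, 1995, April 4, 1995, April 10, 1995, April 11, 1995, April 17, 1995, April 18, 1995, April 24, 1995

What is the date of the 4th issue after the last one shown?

May 8, 1995

Every event lands on a Monday or Tuesday (gaps cycle 1, 6, 1, 6, 1, 6).
So the schedule is: every Monday and Tuesday.
Next Tuesday: April 25, 1995.
The following Monday is May 1, 1995.
The following Tuesday is May 2, 1995.
Next Monday: May 8, 1995.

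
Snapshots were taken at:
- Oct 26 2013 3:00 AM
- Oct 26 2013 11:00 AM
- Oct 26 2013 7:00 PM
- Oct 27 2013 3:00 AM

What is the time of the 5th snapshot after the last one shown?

Oct 28 2013 7:00 PM

Spacing: 8, 8, 8 h — constant 8 h.
Oct 27 2013 3:00 AM + 8 h = Oct 27 2013 11:00 AM.
Oct 27 2013 11:00 AM + 8 h = Oct 27 2013 7:00 PM.
Oct 27 2013 7:00 PM + 8 h = Oct 28 2013 3:00 AM.
Oct 28 2013 3:00 AM + 8 h = Oct 28 2013 11:00 AM.
Oct 28 2013 11:00 AM + 8 h = Oct 28 2013 7:00 PM.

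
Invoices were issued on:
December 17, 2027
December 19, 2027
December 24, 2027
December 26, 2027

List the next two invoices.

December 31, 2027; January 2, 2028

Every event lands on a Friday or Sunday (gaps cycle 2, 5, 2).
So the schedule is: every Friday and Sunday.
The following Friday is December 31, 2027.
Next Sunday: January 2, 2028.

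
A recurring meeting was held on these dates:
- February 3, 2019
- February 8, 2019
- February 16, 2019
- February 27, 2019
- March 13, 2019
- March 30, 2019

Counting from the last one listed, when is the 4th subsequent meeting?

Intervals are 5, 8, 11, 14, 17 days — an arithmetic progression with common difference 3.
Next gap: 20 days. March 30, 2019 + 20 days = April 19, 2019.
Next gap: 23 days. April 19, 2019 + 23 days = May 12, 2019.
Next gap: 26 days. May 12, 2019 + 26 days = June 7, 2019.
Next gap: 29 days. June 7, 2019 + 29 days = July 6, 2019.

July 6, 2019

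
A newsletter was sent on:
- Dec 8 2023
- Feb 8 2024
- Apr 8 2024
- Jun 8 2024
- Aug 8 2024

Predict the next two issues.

Gaps: 62, 60, 61, 61 days — not constant. Every event is on the 8th of the month.
Pattern: the 8th of every 2 months.
October 2024: Oct 8 2024.
Next: December 2024 → Dec 8 2024.

Oct 8 2024, Dec 8 2024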